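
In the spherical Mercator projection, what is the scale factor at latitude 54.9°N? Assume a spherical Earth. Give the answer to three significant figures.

1.74

The Mercator projection is conformal; its linear scale factor is the same in every direction and equals sec φ = 1/cos φ.
k = 1/cos 54.9° = 1/0.5750 = 1.739.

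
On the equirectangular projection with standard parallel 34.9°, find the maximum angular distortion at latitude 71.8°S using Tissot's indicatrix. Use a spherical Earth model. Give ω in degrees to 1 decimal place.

In the equirectangular projection with standard parallel φ₀ = 34.9° (x = Rλ cos φ₀, y = Rφ), meridians are true-scale (h = 1) and the parallel scale is k = cos φ₀ / cos φ.
At 71.8°: h = 1.000, k = 2.626; principal scales a = 2.626, b = 1.000.
sin(ω/2) = (a − b)/(a + b) = 1.626/3.626 = 0.4484, so ω = 2 arcsin(0.4484) ≈ 53.3°.

53.3°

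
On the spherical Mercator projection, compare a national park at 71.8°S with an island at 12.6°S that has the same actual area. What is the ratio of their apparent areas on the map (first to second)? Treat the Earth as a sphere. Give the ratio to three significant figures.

9.76

Mercator is conformal with k = sec φ, so areal scale = k² = sec²φ.
At 71.8°: sec²(71.8°) = 1/0.3123² = 10.25.
At 12.6°: sec²(12.6°) = 1/0.9759² = 1.050.
Ratio = 10.25/1.050 = cos²(12.6°)/cos²(71.8°) ≈ 9.76.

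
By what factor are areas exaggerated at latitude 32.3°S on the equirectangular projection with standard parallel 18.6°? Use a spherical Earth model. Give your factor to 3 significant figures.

1.12

With standard parallel φ₀ = 18.6°, the equirectangular projection gives x = Rλ cos φ₀, y = Rφ, so h = 1 and k = cos 18.6° / cos φ.
Areal scale = h·k = 1 × cos φ₀ / cos φ; at 32.3°, h = 1.000, k = 1.121, so h·k = 1.121.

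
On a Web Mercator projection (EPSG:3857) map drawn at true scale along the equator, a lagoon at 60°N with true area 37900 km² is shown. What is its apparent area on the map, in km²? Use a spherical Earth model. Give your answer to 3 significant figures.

For Mercator, h = k = sec φ (a conformal cylindrical projection has a single point scale, 1/cos φ).
Areal scale = k² = sec²φ = 1/cos²(60°) = 1/0.5000² = 4.000.
Apparent area = 37900 × 4.000 ≈ 152000 km².

152000 km²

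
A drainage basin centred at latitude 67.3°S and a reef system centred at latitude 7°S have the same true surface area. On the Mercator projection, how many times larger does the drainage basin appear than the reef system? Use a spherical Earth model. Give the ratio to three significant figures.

6.62

Mercator is conformal with k = sec φ, so areal scale = k² = sec²φ.
At 67.3°: sec²(67.3°) = 1/0.3859² = 6.715.
At 7°: sec²(7°) = 1/0.9925² = 1.015.
Ratio = 6.715/1.015 = cos²(7°)/cos²(67.3°) ≈ 6.62.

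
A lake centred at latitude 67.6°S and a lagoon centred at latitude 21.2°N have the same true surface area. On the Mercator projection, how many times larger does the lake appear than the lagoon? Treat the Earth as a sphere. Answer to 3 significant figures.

Mercator is conformal with k = sec φ, so areal scale = k² = sec²φ.
At 67.6°: sec²(67.6°) = 1/0.3811² = 6.886.
At 21.2°: sec²(21.2°) = 1/0.9323² = 1.150.
Ratio = 6.886/1.150 = cos²(21.2°)/cos²(67.6°) ≈ 5.99.

5.99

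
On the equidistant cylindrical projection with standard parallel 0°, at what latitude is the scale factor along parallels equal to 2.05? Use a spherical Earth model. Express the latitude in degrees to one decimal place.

Plate carrée: h = 1, k = sec φ along parallels.
sec φ = 2.05  ⇒  cos φ = 0.4878  ⇒  φ ≈ 60.8°.

60.8°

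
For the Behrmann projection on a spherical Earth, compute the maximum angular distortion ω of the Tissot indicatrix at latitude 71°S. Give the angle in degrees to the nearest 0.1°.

97.6°

Behrmann is a cylindrical equal-area projection with standard parallels at ±30°. Cylindrical equal-area (φ₀ = 30°): h = cos φ / cos 30° along meridians, k = cos 30° / cos φ along parallels; h·k = 1.
At 71°: h = 0.3759, k = 2.660; principal scales a = 2.660, b = 0.3759.
sin(ω/2) = (a − b)/(a + b) = 2.284/3.036 = 0.7523, so ω = 2 arcsin(0.7523) ≈ 97.6°.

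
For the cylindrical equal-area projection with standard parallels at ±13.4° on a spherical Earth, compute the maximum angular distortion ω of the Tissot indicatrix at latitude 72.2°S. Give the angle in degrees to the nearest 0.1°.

110.2°

For cylindrical equal-area with standard parallel φ₀, h = cos φ / cos φ₀ and k = cos φ₀ / cos φ, so h·k = 1.
At 72.2°: h = 0.3143, k = 3.182; principal scales a = 3.182, b = 0.3143.
sin(ω/2) = (a − b)/(a + b) = 2.868/3.496 = 0.8202, so ω = 2 arcsin(0.8202) ≈ 110.2°.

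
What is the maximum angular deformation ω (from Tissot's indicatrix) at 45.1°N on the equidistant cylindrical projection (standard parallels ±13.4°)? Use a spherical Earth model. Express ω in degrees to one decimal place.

18.3°

The equidistant cylindrical projection with φ₀ = 13.4° has h = 1 (meridians true) and k = cos φ₀ / cos φ along parallels.
At 45.1°: h = 1.000, k = 1.378; principal scales a = 1.378, b = 1.000.
sin(ω/2) = (a − b)/(a + b) = 0.3781/2.378 = 0.1590, so ω = 2 arcsin(0.1590) ≈ 18.3°.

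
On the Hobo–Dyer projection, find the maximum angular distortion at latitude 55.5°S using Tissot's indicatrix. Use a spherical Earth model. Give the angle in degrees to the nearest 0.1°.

37.9°

Hobo–Dyer is a cylindrical equal-area projection with standard parallels at ±37.5°. For cylindrical equal-area with standard parallel φ₀, h = cos φ / cos φ₀ and k = cos φ₀ / cos φ, so h·k = 1.
At 55.5°: h = 0.7139, k = 1.401; principal scales a = 1.401, b = 0.7139.
sin(ω/2) = (a − b)/(a + b) = 0.6867/2.115 = 0.3248, so ω = 2 arcsin(0.3248) ≈ 37.9°.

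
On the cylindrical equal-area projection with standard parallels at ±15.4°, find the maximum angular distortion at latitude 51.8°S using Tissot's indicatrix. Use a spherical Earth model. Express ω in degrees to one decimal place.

49.3°

A cylindrical equal-area projection with standard parallel φ₀ has meridian scale h = cos φ / cos φ₀ and parallel scale k = cos φ₀ / cos φ (so areas are preserved, h·k = 1).
At 51.8°: h = 0.6414, k = 1.559; principal scales a = 1.559, b = 0.6414.
sin(ω/2) = (a − b)/(a + b) = 0.9176/2.200 = 0.4170, so ω = 2 arcsin(0.4170) ≈ 49.3°.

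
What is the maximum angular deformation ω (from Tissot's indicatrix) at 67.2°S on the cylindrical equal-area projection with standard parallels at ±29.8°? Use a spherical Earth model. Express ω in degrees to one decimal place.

83.7°

Cylindrical equal-area (φ₀ = 29.8°): h = cos φ / cos 29.8° along meridians, k = cos 29.8° / cos φ along parallels; h·k = 1.
At 67.2°: h = 0.4466, k = 2.239; principal scales a = 2.239, b = 0.4466.
sin(ω/2) = (a − b)/(a + b) = 1.793/2.686 = 0.6675, so ω = 2 arcsin(0.6675) ≈ 83.7°.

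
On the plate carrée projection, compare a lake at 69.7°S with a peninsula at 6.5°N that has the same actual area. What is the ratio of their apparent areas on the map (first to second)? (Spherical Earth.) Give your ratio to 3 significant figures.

Plate carrée maps x = Rλ, y = Rφ. The meridian scale is h = 1 and the parallel scale is k = 1/cos φ = sec φ.
Areal scale at 69.7°: h·k = 1.000 × 2.882 = 2.882.
Areal scale at 6.5°: h·k = 1.000 × 1.006 = 1.006.
Ratio = 2.882/1.006 ≈ 2.86.

2.86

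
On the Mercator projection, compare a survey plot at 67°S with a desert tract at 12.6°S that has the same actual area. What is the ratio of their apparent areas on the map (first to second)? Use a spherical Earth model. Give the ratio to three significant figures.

On Mercator, area is exaggerated by sec²φ = 1/cos²φ.
At 67°: sec²(67°) = 1/0.3907² = 6.550.
At 12.6°: sec²(12.6°) = 1/0.9759² = 1.050.
Ratio = 6.550/1.050 = cos²(12.6°)/cos²(67°) ≈ 6.24.

6.24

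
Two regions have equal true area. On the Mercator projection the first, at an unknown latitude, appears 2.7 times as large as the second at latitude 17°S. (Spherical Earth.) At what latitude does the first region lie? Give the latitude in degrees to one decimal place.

For equal true areas on Mercator, apparent areas scale as sec²φ, so the ratio is cos²φ₂ / cos²φ₁.
cos²φ₂ / cos²φ₁ = 2.7  ⇒  cos φ₁ = cos 17° / √2.7 = 0.9563/1.643 = 0.5820.
φ₁ = arccos(0.5820) ≈ 54.4°.

54.4°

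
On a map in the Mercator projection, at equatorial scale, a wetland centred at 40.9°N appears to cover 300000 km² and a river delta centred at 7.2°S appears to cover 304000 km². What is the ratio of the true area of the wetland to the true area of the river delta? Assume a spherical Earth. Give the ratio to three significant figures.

On Mercator the areal scale is sec²φ, so true area = apparent × cos²φ.
True area of wetland: 300000 × cos²(40.9°) = 300000 × 0.5713 = 171400 km².
True area of river delta: 304000 × cos²(7.2°) = 304000 × 0.9843 = 299200 km².
Ratio = 171400 / 299200 ≈ 0.573.

0.573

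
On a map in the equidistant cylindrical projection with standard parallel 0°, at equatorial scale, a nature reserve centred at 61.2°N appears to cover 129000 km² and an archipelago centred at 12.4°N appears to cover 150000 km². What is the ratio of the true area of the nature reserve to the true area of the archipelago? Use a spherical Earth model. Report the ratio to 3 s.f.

Plate carrée has h = 1 and k = sec φ, giving areal scale sec φ; true area = (apparent area) · cos φ.
True area of nature reserve: 129000 × cos(61.2°) = 129000 × 0.4818 = 62150 km².
True area of archipelago: 150000 × cos(12.4°) = 150000 × 0.9767 = 146500 km².
Ratio = 62150 / 146500 ≈ 0.424.

0.424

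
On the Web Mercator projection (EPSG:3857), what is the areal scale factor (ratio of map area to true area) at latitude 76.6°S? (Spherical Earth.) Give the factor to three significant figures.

For Mercator, h = k = sec φ (a conformal cylindrical projection has a single point scale, 1/cos φ).
Areal scale = k² = sec²φ = 1/cos²(76.6°) = 1/0.2317² = 18.62.

18.6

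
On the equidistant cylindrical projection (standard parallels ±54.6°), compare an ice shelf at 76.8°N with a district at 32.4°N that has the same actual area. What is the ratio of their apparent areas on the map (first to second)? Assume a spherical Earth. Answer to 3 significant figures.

With standard parallel φ₀ = 54.6°, the equirectangular projection gives x = Rλ cos φ₀, y = Rφ, so h = 1 and k = cos 54.6° / cos φ.
Areal scale at 76.8°: h·k = 1.000 × 2.537 = 2.537.
Areal scale at 32.4°: h·k = 1.000 × 0.6861 = 0.6861.
Ratio = 2.537/0.6861 ≈ 3.70.

3.70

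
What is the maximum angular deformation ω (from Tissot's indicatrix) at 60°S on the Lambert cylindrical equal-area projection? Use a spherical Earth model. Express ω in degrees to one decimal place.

The Lambert cylindrical equal-area projection is the cylindrical equal-area projection with its standard parallel at the equator (φ₀ = 0). Cylindrical equal-area (φ₀ = 0°): h = cos φ / cos 0° along meridians, k = cos 0° / cos φ along parallels; h·k = 1.
At 60°: h = 0.5000, k = 2.000; principal scales a = 2.000, b = 0.5000.
sin(ω/2) = (a − b)/(a + b) = 1.500/2.500 = 0.6000, so ω = 2 arcsin(0.6000) ≈ 73.7°.

73.7°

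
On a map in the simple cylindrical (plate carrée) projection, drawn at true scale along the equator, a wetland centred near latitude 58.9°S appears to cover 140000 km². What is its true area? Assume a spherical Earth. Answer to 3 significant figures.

For the equirectangular projection with φ₀ = 0 (plate carrée), h = 1 along meridians and k = sec φ along parallels.
Areal scale = h·k = 1 × sec φ; at 58.9°, h = 1.000, k = 1.936, so h·k = 1.936.
True area = apparent / (areal scale) = 140000 / 1.936 ≈ 72300 km².

72300 km²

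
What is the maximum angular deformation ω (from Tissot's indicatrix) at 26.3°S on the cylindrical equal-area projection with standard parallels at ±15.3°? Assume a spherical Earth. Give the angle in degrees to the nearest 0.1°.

8.4°

A cylindrical equal-area projection with standard parallel φ₀ has meridian scale h = cos φ / cos φ₀ and parallel scale k = cos φ₀ / cos φ (so areas are preserved, h·k = 1).
At 26.3°: h = 0.9294, k = 1.076; principal scales a = 1.076, b = 0.9294.
sin(ω/2) = (a − b)/(a + b) = 0.1465/2.005 = 0.07306, so ω = 2 arcsin(0.07306) ≈ 8.4°.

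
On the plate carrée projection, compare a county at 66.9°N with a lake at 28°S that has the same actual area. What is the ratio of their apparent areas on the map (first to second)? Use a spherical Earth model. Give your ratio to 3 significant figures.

Plate carrée maps x = Rλ, y = Rφ. The meridian scale is h = 1 and the parallel scale is k = 1/cos φ = sec φ.
Areal scale at 66.9°: h·k = 1.000 × 2.549 = 2.549.
Areal scale at 28°: h·k = 1.000 × 1.133 = 1.133.
Ratio = 2.549/1.133 ≈ 2.25.

2.25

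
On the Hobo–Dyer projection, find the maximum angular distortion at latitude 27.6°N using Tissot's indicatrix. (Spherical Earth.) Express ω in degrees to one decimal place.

12.7°

Hobo–Dyer is a cylindrical equal-area projection with standard parallels at ±37.5°. Cylindrical equal-area (φ₀ = 37.5°): h = cos φ / cos 37.5° along meridians, k = cos 37.5° / cos φ along parallels; h·k = 1.
At 27.6°: h = 1.117, k = 0.8952; principal scales a = 1.117, b = 0.8952.
sin(ω/2) = (a − b)/(a + b) = 0.2218/2.012 = 0.1102, so ω = 2 arcsin(0.1102) ≈ 12.7°.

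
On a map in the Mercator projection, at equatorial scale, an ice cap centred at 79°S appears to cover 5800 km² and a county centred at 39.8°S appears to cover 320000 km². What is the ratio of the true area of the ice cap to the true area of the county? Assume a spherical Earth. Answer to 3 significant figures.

On Mercator the areal scale is sec²φ, so true area = apparent × cos²φ.
True area of ice cap: 5800 × cos²(79°) = 5800 × 0.03641 = 211.2 km².
True area of county: 320000 × cos²(39.8°) = 320000 × 0.5903 = 188900 km².
Ratio = 211.2 / 188900 ≈ 0.00112.

0.00112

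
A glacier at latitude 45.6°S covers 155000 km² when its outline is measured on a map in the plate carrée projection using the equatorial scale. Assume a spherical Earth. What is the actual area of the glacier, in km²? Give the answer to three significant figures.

108000 km²

For the equirectangular projection with φ₀ = 0 (plate carrée), h = 1 along meridians and k = sec φ along parallels.
Areal scale = h·k = 1 × sec φ; at 45.6°, h = 1.000, k = 1.429, so h·k = 1.429.
True area = apparent / (areal scale) = 155000 / 1.429 ≈ 108000 km².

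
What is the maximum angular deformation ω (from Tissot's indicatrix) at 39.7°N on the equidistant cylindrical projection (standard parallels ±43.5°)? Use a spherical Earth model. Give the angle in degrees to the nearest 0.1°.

3.4°

In the equirectangular projection with standard parallel φ₀ = 43.5° (x = Rλ cos φ₀, y = Rφ), meridians are true-scale (h = 1) and the parallel scale is k = cos φ₀ / cos φ.
At 39.7°: h = 1.000, k = 0.9428; principal scales a = 1.000, b = 0.9428.
sin(ω/2) = (a − b)/(a + b) = 0.05722/1.943 = 0.02945, so ω = 2 arcsin(0.02945) ≈ 3.4°.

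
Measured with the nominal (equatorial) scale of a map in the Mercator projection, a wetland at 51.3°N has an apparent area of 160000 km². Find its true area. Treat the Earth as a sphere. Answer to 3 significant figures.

The Mercator projection is conformal; its linear scale factor is the same in every direction and equals sec φ = 1/cos φ.
Areal scale = k² = sec²φ = 1/cos²(51.3°) = 1/0.6252² = 2.558.
True area = apparent / (areal scale) = 160000 / 2.558 ≈ 62500 km².

62500 km²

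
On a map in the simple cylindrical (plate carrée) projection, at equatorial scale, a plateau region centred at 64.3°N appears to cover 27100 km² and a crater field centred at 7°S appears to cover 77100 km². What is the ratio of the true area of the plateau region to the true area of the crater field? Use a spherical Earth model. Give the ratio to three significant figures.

0.154

On the plate carrée, areal scale = h·k = 1 × sec φ, so true area = apparent × cos φ.
True area of plateau region: 27100 × cos(64.3°) = 27100 × 0.4337 = 11750 km².
True area of crater field: 77100 × cos(7°) = 77100 × 0.9925 = 76530 km².
Ratio = 11750 / 76530 ≈ 0.154.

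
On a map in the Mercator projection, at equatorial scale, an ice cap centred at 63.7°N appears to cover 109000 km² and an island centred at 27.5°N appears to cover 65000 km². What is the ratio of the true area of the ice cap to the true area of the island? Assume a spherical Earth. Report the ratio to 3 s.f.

On Mercator the areal scale is sec²φ, so true area = apparent × cos²φ.
True area of ice cap: 109000 × cos²(63.7°) = 109000 × 0.1963 = 21400 km².
True area of island: 65000 × cos²(27.5°) = 65000 × 0.7868 = 51140 km².
Ratio = 21400 / 51140 ≈ 0.418.

0.418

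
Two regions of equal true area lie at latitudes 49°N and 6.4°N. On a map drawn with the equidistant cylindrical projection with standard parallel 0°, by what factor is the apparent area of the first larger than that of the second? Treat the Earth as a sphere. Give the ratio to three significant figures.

1.51

For the equirectangular projection with φ₀ = 0 (plate carrée), h = 1 along meridians and k = sec φ along parallels.
Areal scale at 49°: h·k = 1.000 × 1.524 = 1.524.
Areal scale at 6.4°: h·k = 1.000 × 1.006 = 1.006.
Ratio = 1.524/1.006 ≈ 1.51.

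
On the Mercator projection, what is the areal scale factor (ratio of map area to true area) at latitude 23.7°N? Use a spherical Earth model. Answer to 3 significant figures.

Mercator is conformal, so the point scale is isotropic: h = k = sec φ = 1/cos φ.
Areal scale = k² = sec²φ = 1/cos²(23.7°) = 1/0.9157² = 1.193.

1.19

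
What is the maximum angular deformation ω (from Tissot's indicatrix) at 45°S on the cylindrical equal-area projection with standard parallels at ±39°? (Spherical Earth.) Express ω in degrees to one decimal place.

Cylindrical equal-area (φ₀ = 39°): h = cos φ / cos 39° along meridians, k = cos 39° / cos φ along parallels; h·k = 1.
At 45°: h = 0.9099, k = 1.099; principal scales a = 1.099, b = 0.9099.
sin(ω/2) = (a − b)/(a + b) = 0.1892/2.009 = 0.09417, so ω = 2 arcsin(0.09417) ≈ 10.8°.

10.8°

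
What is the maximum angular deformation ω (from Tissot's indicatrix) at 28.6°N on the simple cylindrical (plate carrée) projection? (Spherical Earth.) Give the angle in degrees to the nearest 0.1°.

For the equirectangular projection with φ₀ = 0 (plate carrée), h = 1 along meridians and k = sec φ along parallels.
At 28.6°: h = 1.000, k = 1.139; principal scales a = 1.139, b = 1.000.
sin(ω/2) = (a − b)/(a + b) = 0.1390/2.139 = 0.06497, so ω = 2 arcsin(0.06497) ≈ 7.5°.

7.5°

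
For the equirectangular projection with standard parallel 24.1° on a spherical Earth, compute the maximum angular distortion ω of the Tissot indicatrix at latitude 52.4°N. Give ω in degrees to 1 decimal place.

22.9°

The equidistant cylindrical projection with φ₀ = 24.1° has h = 1 (meridians true) and k = cos φ₀ / cos φ along parallels.
At 52.4°: h = 1.000, k = 1.496; principal scales a = 1.496, b = 1.000.
sin(ω/2) = (a − b)/(a + b) = 0.4961/2.496 = 0.1987, so ω = 2 arcsin(0.1987) ≈ 22.9°.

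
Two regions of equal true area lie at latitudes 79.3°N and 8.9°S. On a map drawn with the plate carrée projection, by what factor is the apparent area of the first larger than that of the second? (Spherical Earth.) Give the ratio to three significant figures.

5.32

In the plate carrée (x = Rλ, y = Rφ), meridians are true-scale (h = 1) and parallels are stretched by k = sec φ.
Areal scale at 79.3°: h·k = 1.000 × 5.386 = 5.386.
Areal scale at 8.9°: h·k = 1.000 × 1.012 = 1.012.
Ratio = 5.386/1.012 ≈ 5.32.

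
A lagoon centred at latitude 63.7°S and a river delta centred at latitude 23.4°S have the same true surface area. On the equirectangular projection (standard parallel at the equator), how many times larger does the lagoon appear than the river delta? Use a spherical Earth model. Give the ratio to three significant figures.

2.07

In the plate carrée (x = Rλ, y = Rφ), meridians are true-scale (h = 1) and parallels are stretched by k = sec φ.
Areal scale at 63.7°: h·k = 1.000 × 2.257 = 2.257.
Areal scale at 23.4°: h·k = 1.000 × 1.090 = 1.090.
Ratio = 2.257/1.090 ≈ 2.07.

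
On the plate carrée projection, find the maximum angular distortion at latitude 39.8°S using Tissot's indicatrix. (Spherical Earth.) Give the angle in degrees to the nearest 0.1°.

In the plate carrée (x = Rλ, y = Rφ), meridians are true-scale (h = 1) and parallels are stretched by k = sec φ.
At 39.8°: h = 1.000, k = 1.302; principal scales a = 1.302, b = 1.000.
sin(ω/2) = (a − b)/(a + b) = 0.3016/2.302 = 0.1310, so ω = 2 arcsin(0.1310) ≈ 15.1°.

15.1°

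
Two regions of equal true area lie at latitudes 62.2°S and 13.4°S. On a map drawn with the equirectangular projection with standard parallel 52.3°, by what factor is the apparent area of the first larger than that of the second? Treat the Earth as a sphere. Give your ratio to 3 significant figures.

2.09

The equidistant cylindrical projection with φ₀ = 52.3° has h = 1 (meridians true) and k = cos φ₀ / cos φ along parallels.
Areal scale at 62.2°: h·k = 1.000 × 1.311 = 1.311.
Areal scale at 13.4°: h·k = 1.000 × 0.6286 = 0.6286.
Ratio = 1.311/0.6286 ≈ 2.09.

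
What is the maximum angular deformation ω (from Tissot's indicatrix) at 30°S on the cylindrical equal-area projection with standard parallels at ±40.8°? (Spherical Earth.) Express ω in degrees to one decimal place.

15.4°

A cylindrical equal-area projection with standard parallel φ₀ has meridian scale h = cos φ / cos φ₀ and parallel scale k = cos φ₀ / cos φ (so areas are preserved, h·k = 1).
At 30°: h = 1.144, k = 0.8741; principal scales a = 1.144, b = 0.8741.
sin(ω/2) = (a − b)/(a + b) = 0.2699/2.018 = 0.1338, so ω = 2 arcsin(0.1338) ≈ 15.4°.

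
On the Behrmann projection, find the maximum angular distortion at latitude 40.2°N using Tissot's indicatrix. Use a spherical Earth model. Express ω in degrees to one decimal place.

The Behrmann projection is cylindrical equal-area with φ₀ = 30°. Cylindrical equal-area (φ₀ = 30°): h = cos φ / cos 30° along meridians, k = cos 30° / cos φ along parallels; h·k = 1.
At 40.2°: h = 0.8820, k = 1.134; principal scales a = 1.134, b = 0.8820.
sin(ω/2) = (a − b)/(a + b) = 0.2519/2.016 = 0.1250, so ω = 2 arcsin(0.1250) ≈ 14.4°.

14.4°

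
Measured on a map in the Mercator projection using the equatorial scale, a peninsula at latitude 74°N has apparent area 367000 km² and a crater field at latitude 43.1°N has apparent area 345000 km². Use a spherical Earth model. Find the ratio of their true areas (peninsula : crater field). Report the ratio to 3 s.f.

0.152

On Mercator the areal scale is sec²φ, so true area = apparent × cos²φ.
True area of peninsula: 367000 × cos²(74°) = 367000 × 0.07598 = 27880 km².
True area of crater field: 345000 × cos²(43.1°) = 345000 × 0.5331 = 183900 km².
Ratio = 27880 / 183900 ≈ 0.152.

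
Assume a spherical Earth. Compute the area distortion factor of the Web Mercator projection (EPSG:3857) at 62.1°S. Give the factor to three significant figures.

For Mercator, h = k = sec φ (a conformal cylindrical projection has a single point scale, 1/cos φ).
Areal scale = k² = sec²φ = 1/cos²(62.1°) = 1/0.4679² = 4.567.

4.57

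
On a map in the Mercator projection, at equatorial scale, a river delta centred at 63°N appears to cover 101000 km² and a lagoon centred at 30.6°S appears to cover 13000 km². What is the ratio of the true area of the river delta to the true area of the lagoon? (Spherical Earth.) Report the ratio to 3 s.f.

Since Mercator area scale is 1/cos²φ, the true area equals the apparent area multiplied by cos²φ.
True area of river delta: 101000 × cos²(63°) = 101000 × 0.2061 = 20820 km².
True area of lagoon: 13000 × cos²(30.6°) = 13000 × 0.7409 = 9631 km².
Ratio = 20820 / 9631 ≈ 2.16.

2.16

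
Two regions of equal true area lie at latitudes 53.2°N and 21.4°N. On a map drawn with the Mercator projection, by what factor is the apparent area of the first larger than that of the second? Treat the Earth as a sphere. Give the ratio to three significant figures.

2.42

Mercator areal scale is sec²φ.
At 53.2°: sec²(53.2°) = 1/0.5990² = 2.787.
At 21.4°: sec²(21.4°) = 1/0.9311² = 1.154.
Ratio = 2.787/1.154 = cos²(21.4°)/cos²(53.2°) ≈ 2.42.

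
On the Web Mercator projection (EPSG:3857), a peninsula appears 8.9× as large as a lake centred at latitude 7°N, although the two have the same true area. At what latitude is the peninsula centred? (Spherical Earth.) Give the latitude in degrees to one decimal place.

For equal true areas on Mercator, apparent areas scale as sec²φ, so the ratio is cos²φ₂ / cos²φ₁.
cos²φ₂ / cos²φ₁ = 8.9  ⇒  cos φ₁ = cos 7° / √8.9 = 0.9925/2.983 = 0.3327.
φ₁ = arccos(0.3327) ≈ 70.6°.

70.6°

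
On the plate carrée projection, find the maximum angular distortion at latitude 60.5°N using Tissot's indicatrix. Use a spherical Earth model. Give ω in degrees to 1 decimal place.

39.8°

In the plate carrée (x = Rλ, y = Rφ), meridians are true-scale (h = 1) and parallels are stretched by k = sec φ.
At 60.5°: h = 1.000, k = 2.031; principal scales a = 2.031, b = 1.000.
sin(ω/2) = (a − b)/(a + b) = 1.031/3.031 = 0.3401, so ω = 2 arcsin(0.3401) ≈ 39.8°.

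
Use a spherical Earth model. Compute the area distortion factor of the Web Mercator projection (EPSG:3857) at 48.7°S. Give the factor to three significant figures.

2.30

For Mercator, h = k = sec φ (a conformal cylindrical projection has a single point scale, 1/cos φ).
Areal scale = k² = sec²φ = 1/cos²(48.7°) = 1/0.6600² = 2.296.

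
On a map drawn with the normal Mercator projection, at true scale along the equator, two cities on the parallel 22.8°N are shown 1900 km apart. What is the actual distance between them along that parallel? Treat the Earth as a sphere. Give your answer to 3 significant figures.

1750 km

The Mercator projection is conformal; its linear scale factor is the same in every direction and equals sec φ = 1/cos φ.
Along the parallel at 22.8°, map distances are exaggerated by k = sec 22.8° = 1.085.
True distance = 1900 / 1.085 = 1900 × cos 22.8° ≈ 1750 km.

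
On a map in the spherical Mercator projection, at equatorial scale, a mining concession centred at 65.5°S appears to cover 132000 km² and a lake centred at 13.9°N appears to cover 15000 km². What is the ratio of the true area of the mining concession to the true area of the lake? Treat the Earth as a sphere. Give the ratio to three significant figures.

On Mercator the areal scale is sec²φ, so true area = apparent × cos²φ.
True area of mining concession: 132000 × cos²(65.5°) = 132000 × 0.1720 = 22700 km².
True area of lake: 15000 × cos²(13.9°) = 15000 × 0.9423 = 14130 km².
Ratio = 22700 / 14130 ≈ 1.61.

1.61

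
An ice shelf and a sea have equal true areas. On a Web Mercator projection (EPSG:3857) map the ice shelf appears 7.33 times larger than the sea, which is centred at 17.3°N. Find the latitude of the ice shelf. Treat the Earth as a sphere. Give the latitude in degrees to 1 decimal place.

Mercator areal scale is sec²φ, so apparent-area ratio = sec²φ₁ / sec²φ₂ = cos²φ₂ / cos²φ₁.
cos²φ₂ / cos²φ₁ = 7.33  ⇒  cos φ₁ = cos 17.3° / √7.33 = 0.9548/2.707 = 0.3526.
φ₁ = arccos(0.3526) ≈ 69.4°.

69.4°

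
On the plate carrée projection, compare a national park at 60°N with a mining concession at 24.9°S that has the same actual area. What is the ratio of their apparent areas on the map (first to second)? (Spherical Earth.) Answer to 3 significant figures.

1.81

Plate carrée maps x = Rλ, y = Rφ. The meridian scale is h = 1 and the parallel scale is k = 1/cos φ = sec φ.
Areal scale at 60°: h·k = 1.000 × 2.000 = 2.000.
Areal scale at 24.9°: h·k = 1.000 × 1.102 = 1.102.
Ratio = 2.000/1.102 ≈ 1.81.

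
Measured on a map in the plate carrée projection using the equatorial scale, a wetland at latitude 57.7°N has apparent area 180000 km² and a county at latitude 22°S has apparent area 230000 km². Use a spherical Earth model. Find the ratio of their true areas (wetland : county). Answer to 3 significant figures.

Plate carrée has h = 1 and k = sec φ, giving areal scale sec φ; true area = (apparent area) · cos φ.
True area of wetland: 180000 × cos(57.7°) = 180000 × 0.5344 = 96180 km².
True area of county: 230000 × cos(22°) = 230000 × 0.9272 = 213300 km².
Ratio = 96180 / 213300 ≈ 0.451.

0.451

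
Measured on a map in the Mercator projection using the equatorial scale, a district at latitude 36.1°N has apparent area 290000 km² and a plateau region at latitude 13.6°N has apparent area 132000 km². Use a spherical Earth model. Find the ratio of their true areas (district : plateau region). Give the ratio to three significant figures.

1.52

On Mercator the areal scale is sec²φ, so true area = apparent × cos²φ.
True area of district: 290000 × cos²(36.1°) = 290000 × 0.6528 = 189300 km².
True area of plateau region: 132000 × cos²(13.6°) = 132000 × 0.9447 = 124700 km².
Ratio = 189300 / 124700 ≈ 1.52.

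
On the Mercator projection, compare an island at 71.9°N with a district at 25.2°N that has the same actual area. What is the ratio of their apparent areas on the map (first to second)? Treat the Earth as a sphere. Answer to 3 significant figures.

8.48

Mercator is conformal with k = sec φ, so areal scale = k² = sec²φ.
At 71.9°: sec²(71.9°) = 1/0.3107² = 10.36.
At 25.2°: sec²(25.2°) = 1/0.9048² = 1.221.
Ratio = 10.36/1.221 = cos²(25.2°)/cos²(71.9°) ≈ 8.48.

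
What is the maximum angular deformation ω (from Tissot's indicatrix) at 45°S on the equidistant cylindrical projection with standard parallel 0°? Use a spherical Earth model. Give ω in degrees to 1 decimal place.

Plate carrée maps x = Rλ, y = Rφ. The meridian scale is h = 1 and the parallel scale is k = 1/cos φ = sec φ.
At 45°: h = 1.000, k = 1.414; principal scales a = 1.414, b = 1.000.
sin(ω/2) = (a − b)/(a + b) = 0.4142/2.414 = 0.1716, so ω = 2 arcsin(0.1716) ≈ 19.8°.

19.8°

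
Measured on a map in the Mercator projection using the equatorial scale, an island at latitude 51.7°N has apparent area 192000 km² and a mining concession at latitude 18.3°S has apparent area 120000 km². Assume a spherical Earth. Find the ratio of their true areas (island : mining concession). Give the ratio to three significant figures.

0.682

On Mercator the areal scale is sec²φ, so true area = apparent × cos²φ.
True area of island: 192000 × cos²(51.7°) = 192000 × 0.3841 = 73750 km².
True area of mining concession: 120000 × cos²(18.3°) = 120000 × 0.9014 = 108200 km².
Ratio = 73750 / 108200 ≈ 0.682.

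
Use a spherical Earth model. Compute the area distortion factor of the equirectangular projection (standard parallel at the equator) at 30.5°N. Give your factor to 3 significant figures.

1.16

In the plate carrée (x = Rλ, y = Rφ), meridians are true-scale (h = 1) and parallels are stretched by k = sec φ.
Areal scale = h·k = 1 × sec φ; at 30.5°, h = 1.000, k = 1.161, so h·k = 1.161.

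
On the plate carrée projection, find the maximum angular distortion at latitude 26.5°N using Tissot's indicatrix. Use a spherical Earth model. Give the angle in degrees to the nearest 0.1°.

6.4°

For the equirectangular projection with φ₀ = 0 (plate carrée), h = 1 along meridians and k = sec φ along parallels.
At 26.5°: h = 1.000, k = 1.117; principal scales a = 1.117, b = 1.000.
sin(ω/2) = (a − b)/(a + b) = 0.1174/2.117 = 0.05545, so ω = 2 arcsin(0.05545) ≈ 6.4°.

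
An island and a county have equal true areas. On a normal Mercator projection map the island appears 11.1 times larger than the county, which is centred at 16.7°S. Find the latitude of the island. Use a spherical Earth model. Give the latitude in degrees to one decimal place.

For equal true areas on Mercator, apparent areas scale as sec²φ, so the ratio is cos²φ₂ / cos²φ₁.
cos²φ₂ / cos²φ₁ = 11.1  ⇒  cos φ₁ = cos 16.7° / √11.1 = 0.9578/3.332 = 0.2875.
φ₁ = arccos(0.2875) ≈ 73.3°.

73.3°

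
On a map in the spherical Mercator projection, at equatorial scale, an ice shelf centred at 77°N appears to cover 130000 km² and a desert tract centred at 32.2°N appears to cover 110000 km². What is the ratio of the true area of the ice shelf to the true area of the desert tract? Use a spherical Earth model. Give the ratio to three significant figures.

0.0835

Since Mercator area scale is 1/cos²φ, the true area equals the apparent area multiplied by cos²φ.
True area of ice shelf: 130000 × cos²(77°) = 130000 × 0.05060 = 6578 km².
True area of desert tract: 110000 × cos²(32.2°) = 110000 × 0.7160 = 78760 km².
Ratio = 6578 / 78760 ≈ 0.0835.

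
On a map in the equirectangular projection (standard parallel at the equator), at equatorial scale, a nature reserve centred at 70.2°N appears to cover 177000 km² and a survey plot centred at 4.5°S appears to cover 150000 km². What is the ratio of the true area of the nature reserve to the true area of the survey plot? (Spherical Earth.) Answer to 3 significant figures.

0.401

Plate carrée has h = 1 and k = sec φ, giving areal scale sec φ; true area = (apparent area) · cos φ.
True area of nature reserve: 177000 × cos(70.2°) = 177000 × 0.3387 = 59960 km².
True area of survey plot: 150000 × cos(4.5°) = 150000 × 0.9969 = 149500 km².
Ratio = 59960 / 149500 ≈ 0.401.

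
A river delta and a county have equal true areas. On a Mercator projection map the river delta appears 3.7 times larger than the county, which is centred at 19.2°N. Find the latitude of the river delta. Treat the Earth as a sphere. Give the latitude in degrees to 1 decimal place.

60.6°

On Mercator, (apparent₁)/(apparent₂) = sec²φ₁ / sec²φ₂ when true areas are equal.
cos²φ₂ / cos²φ₁ = 3.7  ⇒  cos φ₁ = cos 19.2° / √3.7 = 0.9444/1.924 = 0.4910.
φ₁ = arccos(0.4910) ≈ 60.6°.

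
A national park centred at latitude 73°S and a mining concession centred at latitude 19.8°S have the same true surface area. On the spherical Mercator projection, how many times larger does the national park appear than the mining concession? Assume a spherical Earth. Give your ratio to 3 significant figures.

Mercator is conformal with k = sec φ, so areal scale = k² = sec²φ.
At 73°: sec²(73°) = 1/0.2924² = 11.70.
At 19.8°: sec²(19.8°) = 1/0.9409² = 1.130.
Ratio = 11.70/1.130 = cos²(19.8°)/cos²(73°) ≈ 10.4.

10.4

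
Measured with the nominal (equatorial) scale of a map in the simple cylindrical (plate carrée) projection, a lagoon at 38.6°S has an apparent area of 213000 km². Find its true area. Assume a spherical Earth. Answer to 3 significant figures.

In the plate carrée (x = Rλ, y = Rφ), meridians are true-scale (h = 1) and parallels are stretched by k = sec φ.
Areal scale = h·k = 1 × sec φ; at 38.6°, h = 1.000, k = 1.280, so h·k = 1.280.
True area = apparent / (areal scale) = 213000 / 1.280 ≈ 166000 km².

166000 km²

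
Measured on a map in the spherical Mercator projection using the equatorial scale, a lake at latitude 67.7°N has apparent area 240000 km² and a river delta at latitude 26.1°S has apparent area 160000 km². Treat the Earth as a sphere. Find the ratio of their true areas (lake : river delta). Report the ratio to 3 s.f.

0.268

On Mercator the areal scale is sec²φ, so true area = apparent × cos²φ.
True area of lake: 240000 × cos²(67.7°) = 240000 × 0.1440 = 34560 km².
True area of river delta: 160000 × cos²(26.1°) = 160000 × 0.8065 = 129000 km².
Ratio = 34560 / 129000 ≈ 0.268.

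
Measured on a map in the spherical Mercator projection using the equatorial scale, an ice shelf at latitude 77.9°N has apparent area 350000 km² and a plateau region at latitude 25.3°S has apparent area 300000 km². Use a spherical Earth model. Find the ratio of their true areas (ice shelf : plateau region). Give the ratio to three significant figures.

0.0627

Since Mercator area scale is 1/cos²φ, the true area equals the apparent area multiplied by cos²φ.
True area of ice shelf: 350000 × cos²(77.9°) = 350000 × 0.04394 = 15380 km².
True area of plateau region: 300000 × cos²(25.3°) = 300000 × 0.8174 = 245200 km².
Ratio = 15380 / 245200 ≈ 0.0627.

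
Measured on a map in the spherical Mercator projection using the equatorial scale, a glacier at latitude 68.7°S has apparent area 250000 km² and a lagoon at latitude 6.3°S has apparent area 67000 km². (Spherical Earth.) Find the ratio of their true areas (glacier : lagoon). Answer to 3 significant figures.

Since Mercator area scale is 1/cos²φ, the true area equals the apparent area multiplied by cos²φ.
True area of glacier: 250000 × cos²(68.7°) = 250000 × 0.1320 = 32990 km².
True area of lagoon: 67000 × cos²(6.3°) = 67000 × 0.9880 = 66190 km².
Ratio = 32990 / 66190 ≈ 0.498.

0.498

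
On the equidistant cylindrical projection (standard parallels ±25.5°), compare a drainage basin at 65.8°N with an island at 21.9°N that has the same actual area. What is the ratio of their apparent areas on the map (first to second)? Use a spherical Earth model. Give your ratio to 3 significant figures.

With standard parallel φ₀ = 25.5°, the equirectangular projection gives x = Rλ cos φ₀, y = Rφ, so h = 1 and k = cos 25.5° / cos φ.
Areal scale at 65.8°: h·k = 1.000 × 2.202 = 2.202.
Areal scale at 21.9°: h·k = 1.000 × 0.9728 = 0.9728.
Ratio = 2.202/0.9728 ≈ 2.26.

2.26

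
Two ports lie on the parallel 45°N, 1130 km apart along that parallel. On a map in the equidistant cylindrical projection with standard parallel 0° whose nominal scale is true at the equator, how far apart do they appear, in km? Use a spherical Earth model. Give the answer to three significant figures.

1600 km

In the plate carrée (x = Rλ, y = Rφ), meridians are true-scale (h = 1) and parallels are stretched by k = sec φ.
Along the parallel, k = sec 45° = 1/0.7071 = 1.414.
Map distance = 1130 × 1.414 ≈ 1600 km.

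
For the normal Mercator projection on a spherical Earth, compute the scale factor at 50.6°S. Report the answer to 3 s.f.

1.58

The Mercator projection is conformal; its linear scale factor is the same in every direction and equals sec φ = 1/cos φ.
k = 1/cos 50.6° = 1/0.6347 = 1.575.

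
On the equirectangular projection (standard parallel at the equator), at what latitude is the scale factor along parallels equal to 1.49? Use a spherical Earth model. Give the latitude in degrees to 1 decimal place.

47.8°

Plate carrée: h = 1, k = sec φ along parallels.
sec φ = 1.49  ⇒  cos φ = 0.6711  ⇒  φ ≈ 47.8°.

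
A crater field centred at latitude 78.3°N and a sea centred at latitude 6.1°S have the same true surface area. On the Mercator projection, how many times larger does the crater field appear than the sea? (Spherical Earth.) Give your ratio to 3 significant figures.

24.0

On Mercator, area is exaggerated by sec²φ = 1/cos²φ.
At 78.3°: sec²(78.3°) = 1/0.2028² = 24.32.
At 6.1°: sec²(6.1°) = 1/0.9943² = 1.011.
Ratio = 24.32/1.011 = cos²(6.1°)/cos²(78.3°) ≈ 24.0.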